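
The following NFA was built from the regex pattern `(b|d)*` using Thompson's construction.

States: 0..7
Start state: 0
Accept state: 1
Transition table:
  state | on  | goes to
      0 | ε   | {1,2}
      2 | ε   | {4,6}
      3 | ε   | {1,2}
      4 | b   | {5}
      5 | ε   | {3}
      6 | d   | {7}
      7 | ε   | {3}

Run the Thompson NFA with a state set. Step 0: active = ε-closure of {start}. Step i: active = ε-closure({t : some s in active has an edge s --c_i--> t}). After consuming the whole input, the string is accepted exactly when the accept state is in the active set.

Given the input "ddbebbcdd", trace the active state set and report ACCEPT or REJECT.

Answer: REJECT

Steps:
start: ε-closure({0}) = {0,1,2,4,6}
'd' @ 1: {1,2,3,4,6,7}  ✓accept
'd' @ 2: {1,2,3,4,6,7}  ✓accept
'b' @ 3: {1,2,3,4,5,6}  ✓accept
'e' @ 4: {}  — no active states
rest 'bbcdd' ignored (set empty)
end set {} — state 1 not in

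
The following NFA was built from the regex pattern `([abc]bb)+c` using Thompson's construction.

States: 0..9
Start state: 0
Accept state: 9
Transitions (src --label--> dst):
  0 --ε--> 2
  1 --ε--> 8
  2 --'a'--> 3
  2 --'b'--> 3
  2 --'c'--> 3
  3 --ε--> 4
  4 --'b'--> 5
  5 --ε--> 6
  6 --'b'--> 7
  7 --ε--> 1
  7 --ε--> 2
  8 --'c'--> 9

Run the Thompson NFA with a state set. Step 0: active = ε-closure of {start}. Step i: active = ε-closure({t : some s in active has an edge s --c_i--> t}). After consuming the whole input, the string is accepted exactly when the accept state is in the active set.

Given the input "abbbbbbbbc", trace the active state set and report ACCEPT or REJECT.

Answer: ACCEPT

Trace:
S₀ = ε-closure({0}) = {0,2}
'a' @ 1: {3,4}
'b' @ 2: {5,6}
'b' @ 3: {1,2,7,8}
'b' @ 4: {3,4}
'b' @ 5: {5,6}
'b' @ 6: {1,2,7,8}
'b' @ 7: {3,4}
'b' @ 8: {5,6}
'b' @ 9: {1,2,7,8}
'c' @ 10: {3,4,9}  ✓accept
final: {3,4,9}; accept 9 in set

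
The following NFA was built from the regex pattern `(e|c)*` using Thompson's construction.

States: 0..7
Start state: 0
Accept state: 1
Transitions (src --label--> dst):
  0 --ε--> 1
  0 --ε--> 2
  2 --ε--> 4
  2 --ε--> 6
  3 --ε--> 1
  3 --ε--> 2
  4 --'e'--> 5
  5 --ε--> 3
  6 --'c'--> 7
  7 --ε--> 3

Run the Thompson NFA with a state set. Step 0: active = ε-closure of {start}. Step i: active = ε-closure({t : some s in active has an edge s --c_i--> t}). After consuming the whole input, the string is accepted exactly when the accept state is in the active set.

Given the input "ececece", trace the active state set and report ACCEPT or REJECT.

Answer: ACCEPT

Derivation:
start: ε-closure({0}) = {0,1,2,4,6}
'e' @ 1: {1,2,3,4,5,6}  [accepting]
'c' @ 2: {1,2,3,4,6,7}  [accepting]
'e' @ 3: {1,2,3,4,5,6}  [accepting]
'c' @ 4: {1,2,3,4,6,7}  [accepting]
'e' @ 5: {1,2,3,4,5,6}  [accepting]
'c' @ 6: {1,2,3,4,6,7}  [accepting]
'e' @ 7: {1,2,3,4,5,6}  [accepting]
end set {1,2,3,4,5,6} — state 1 in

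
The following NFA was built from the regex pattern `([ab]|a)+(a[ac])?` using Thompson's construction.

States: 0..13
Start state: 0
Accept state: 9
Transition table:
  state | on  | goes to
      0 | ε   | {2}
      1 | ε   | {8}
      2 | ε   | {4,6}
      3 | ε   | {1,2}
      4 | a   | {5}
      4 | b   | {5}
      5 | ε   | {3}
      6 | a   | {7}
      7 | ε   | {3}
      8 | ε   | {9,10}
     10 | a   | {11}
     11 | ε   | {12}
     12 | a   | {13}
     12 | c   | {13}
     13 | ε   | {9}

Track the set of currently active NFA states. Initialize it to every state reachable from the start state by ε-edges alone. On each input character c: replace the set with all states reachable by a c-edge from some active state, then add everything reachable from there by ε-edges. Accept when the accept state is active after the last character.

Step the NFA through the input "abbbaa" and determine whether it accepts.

start: ε-closure({0}) = {0,2,4,6}
'a' @ 1: {1,2,3,4,5,6,7,8,9,10}  ✓accept
'b' @ 2: {1,2,3,4,5,6,8,9,10}  ✓accept
'b' @ 3: {1,2,3,4,5,6,8,9,10}  ✓accept
'b' @ 4: {1,2,3,4,5,6,8,9,10}  ✓accept
'a' @ 5: {1,2,3,4,5,6,7,8,9,10,11,12}  ✓accept
'a' @ 6: {1,2,3,4,5,6,7,8,9,10,11,12,13}  ✓accept
after full input: {1,2,3,4,5,6,7,8,9,10,11,12,13}  (accept=9 in)

Answer: ACCEPT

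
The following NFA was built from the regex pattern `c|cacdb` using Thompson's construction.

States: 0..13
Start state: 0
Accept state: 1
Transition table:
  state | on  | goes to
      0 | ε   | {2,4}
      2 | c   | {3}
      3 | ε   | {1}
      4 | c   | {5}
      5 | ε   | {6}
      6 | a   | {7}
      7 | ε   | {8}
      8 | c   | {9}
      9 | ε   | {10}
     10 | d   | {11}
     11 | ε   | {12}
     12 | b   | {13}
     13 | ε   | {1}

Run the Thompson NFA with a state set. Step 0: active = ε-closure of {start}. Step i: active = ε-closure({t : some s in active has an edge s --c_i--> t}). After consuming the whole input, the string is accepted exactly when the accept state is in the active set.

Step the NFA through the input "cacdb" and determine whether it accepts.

Answer: ACCEPT

Steps:
initial (ε-close {0}): {0,2,4}
'c' @ 1: {1,3,5,6}  ✓accept
'a' @ 2: {7,8}
'c' @ 3: {9,10}
'd' @ 4: {11,12}
'b' @ 5: {1,13}  ✓accept
final: {1,13}; accept 1 in set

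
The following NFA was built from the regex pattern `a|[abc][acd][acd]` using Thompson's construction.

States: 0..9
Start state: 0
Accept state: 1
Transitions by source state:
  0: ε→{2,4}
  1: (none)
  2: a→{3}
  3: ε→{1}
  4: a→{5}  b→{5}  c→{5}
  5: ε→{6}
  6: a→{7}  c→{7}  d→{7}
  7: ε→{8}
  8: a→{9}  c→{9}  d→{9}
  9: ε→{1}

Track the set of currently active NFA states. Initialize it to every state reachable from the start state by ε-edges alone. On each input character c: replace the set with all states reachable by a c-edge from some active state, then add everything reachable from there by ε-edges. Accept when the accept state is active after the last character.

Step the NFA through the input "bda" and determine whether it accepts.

start: ε-closure({0}) = {0,2,4}
'b' @ 1: {5,6}
'd' @ 2: {7,8}
'a' @ 3: {1,9}  ✓accept
end set {1,9} — state 1 in

Answer: ACCEPT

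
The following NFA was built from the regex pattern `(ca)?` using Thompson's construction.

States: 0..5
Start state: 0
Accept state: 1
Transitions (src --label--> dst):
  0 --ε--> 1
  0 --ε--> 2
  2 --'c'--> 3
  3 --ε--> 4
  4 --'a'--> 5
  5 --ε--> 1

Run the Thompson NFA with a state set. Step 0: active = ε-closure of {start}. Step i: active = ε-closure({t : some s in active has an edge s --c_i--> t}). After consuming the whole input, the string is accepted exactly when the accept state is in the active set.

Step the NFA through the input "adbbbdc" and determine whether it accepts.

initial (ε-close {0}): {0,1,2}
'a' @ 1: {}  — dead — no transitions
rest 'dbbbdc' ignored (set empty)
end set {} — state 1 not in

Answer: REJECT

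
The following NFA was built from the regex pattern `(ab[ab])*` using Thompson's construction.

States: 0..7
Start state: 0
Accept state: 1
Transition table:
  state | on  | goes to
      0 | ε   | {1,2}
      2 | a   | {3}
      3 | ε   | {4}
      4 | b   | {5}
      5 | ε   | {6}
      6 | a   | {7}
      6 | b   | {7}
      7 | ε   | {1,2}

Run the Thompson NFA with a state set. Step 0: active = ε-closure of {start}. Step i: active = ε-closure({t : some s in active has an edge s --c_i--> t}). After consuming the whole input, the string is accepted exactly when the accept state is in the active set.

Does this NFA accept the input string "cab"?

Answer: REJECT

Derivation:
S₀ = ε-closure({0}) = {0,1,2}
'c' @ 1: {}  — dead — no transitions
rest 'ab' ignored (set empty)
after full input: {}  (accept=1 not in)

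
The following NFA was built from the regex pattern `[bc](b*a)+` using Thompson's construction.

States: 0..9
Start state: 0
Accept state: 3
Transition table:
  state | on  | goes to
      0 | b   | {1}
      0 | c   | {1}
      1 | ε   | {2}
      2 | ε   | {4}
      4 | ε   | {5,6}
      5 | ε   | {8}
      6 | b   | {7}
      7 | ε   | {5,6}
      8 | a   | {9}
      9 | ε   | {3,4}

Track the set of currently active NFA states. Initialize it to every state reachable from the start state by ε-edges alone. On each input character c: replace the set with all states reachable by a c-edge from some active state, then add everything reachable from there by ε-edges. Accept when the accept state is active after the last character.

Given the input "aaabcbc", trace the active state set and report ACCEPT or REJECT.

Answer: REJECT

Steps:
initial (ε-close {0}): {0}
'a' @ 1: {}  — dead — no transitions
rest 'aabcbc' ignored (set empty)
after full input: {}  (accept=3 not in)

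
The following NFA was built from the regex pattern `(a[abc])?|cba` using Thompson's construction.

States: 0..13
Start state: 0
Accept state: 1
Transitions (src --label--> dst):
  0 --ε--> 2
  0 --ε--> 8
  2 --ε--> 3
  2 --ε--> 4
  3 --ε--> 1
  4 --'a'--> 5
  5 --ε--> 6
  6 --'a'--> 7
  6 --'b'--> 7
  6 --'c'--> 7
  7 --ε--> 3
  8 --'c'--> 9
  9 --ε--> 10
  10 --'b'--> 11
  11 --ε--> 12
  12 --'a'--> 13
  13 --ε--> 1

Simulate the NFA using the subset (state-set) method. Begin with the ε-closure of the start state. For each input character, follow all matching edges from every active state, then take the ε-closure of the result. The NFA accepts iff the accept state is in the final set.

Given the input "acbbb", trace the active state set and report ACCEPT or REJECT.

initial (ε-close {0}): {0,1,2,3,4,8}
'a' @ 1: {5,6}
'c' @ 2: {1,3,7}  [accepting]
'b' @ 3: {}  — state set empty
rest 'bb' ignored (set empty)
final: {}; accept 1 not in set

Answer: REJECT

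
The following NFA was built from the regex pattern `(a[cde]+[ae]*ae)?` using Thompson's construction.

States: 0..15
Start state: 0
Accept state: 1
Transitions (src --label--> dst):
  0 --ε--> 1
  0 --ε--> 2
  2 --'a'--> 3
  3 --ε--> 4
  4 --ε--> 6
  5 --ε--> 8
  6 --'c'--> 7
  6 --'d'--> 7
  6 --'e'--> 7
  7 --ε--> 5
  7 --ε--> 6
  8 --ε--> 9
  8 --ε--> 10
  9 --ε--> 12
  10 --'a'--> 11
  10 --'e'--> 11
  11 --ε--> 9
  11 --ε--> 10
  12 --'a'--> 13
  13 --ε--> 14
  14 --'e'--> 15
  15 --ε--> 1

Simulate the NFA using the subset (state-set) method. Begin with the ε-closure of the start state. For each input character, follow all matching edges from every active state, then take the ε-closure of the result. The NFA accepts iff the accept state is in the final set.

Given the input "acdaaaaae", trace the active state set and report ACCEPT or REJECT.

Answer: ACCEPT

Trace:
S₀ = ε-closure({0}) = {0,1,2}
'a' @ 1: {3,4,6}
'c' @ 2: {5,6,7,8,9,10,12}
'd' @ 3: {5,6,7,8,9,10,12}
'a' @ 4: {9,10,11,12,13,14}
'a' @ 5: {9,10,11,12,13,14}
'a' @ 6: {9,10,11,12,13,14}
'a' @ 7: {9,10,11,12,13,14}
'a' @ 8: {9,10,11,12,13,14}
'e' @ 9: {1,9,10,11,12,15}  [accepting]
final: {1,9,10,11,12,15}; accept 1 in set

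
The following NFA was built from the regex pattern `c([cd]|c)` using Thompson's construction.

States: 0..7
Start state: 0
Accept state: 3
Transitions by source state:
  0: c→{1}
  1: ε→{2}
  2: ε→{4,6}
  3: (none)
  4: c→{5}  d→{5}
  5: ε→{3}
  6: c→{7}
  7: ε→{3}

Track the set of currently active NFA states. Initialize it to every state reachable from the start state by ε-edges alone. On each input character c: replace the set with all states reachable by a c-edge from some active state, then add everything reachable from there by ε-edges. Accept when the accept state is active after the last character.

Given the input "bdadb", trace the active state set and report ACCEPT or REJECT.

start: ε-closure({0}) = {0}
'b' @ 1: {}  — state set empty
rest 'dadb' ignored (set empty)
final: {}; accept 3 not in set

Answer: REJECT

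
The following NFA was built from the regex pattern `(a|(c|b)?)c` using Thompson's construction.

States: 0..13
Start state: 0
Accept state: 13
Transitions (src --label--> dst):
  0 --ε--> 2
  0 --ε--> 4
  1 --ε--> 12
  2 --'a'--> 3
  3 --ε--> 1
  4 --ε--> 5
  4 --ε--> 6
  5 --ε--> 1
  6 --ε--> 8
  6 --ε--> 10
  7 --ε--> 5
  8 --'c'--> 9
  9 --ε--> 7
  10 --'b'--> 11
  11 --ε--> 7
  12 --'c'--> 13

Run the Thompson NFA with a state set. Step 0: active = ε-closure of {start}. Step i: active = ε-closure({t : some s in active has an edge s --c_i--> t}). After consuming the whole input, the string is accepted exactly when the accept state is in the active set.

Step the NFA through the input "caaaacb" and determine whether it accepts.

Answer: REJECT

Steps:
S₀ = ε-closure({0}) = {0,1,2,4,5,6,8,10,12}
'c' @ 1: {1,5,7,9,12,13}  [accepting]
'a' @ 2: {}  — state set empty
rest 'aaacb' ignored (set empty)
after full input: {}  (accept=13 not in)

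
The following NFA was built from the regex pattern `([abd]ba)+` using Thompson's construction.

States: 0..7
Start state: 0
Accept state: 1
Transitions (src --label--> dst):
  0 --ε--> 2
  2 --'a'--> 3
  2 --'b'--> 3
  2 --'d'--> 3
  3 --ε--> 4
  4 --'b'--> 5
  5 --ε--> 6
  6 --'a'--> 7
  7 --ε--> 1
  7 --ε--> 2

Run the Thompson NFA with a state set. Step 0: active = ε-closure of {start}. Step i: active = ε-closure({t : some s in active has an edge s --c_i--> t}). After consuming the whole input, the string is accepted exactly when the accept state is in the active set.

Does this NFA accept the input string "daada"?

start: ε-closure({0}) = {0,2}
'd' @ 1: {3,4}
'a' @ 2: {}  — no active states
rest 'ada' ignored (set empty)
final: {}; accept 1 not in set

Answer: REJECT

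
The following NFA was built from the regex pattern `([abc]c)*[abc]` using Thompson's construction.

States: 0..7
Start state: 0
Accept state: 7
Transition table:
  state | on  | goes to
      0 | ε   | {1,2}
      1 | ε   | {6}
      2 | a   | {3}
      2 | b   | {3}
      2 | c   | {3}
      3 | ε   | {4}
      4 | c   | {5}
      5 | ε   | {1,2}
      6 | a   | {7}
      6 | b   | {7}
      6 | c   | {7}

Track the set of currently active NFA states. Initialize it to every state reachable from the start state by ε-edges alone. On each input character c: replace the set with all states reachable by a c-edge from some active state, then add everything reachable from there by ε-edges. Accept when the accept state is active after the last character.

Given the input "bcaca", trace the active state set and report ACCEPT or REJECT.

Answer: ACCEPT

Derivation:
S₀ = ε-closure({0}) = {0,1,2,6}
'b' @ 1: {3,4,7}  (accept∈set)
'c' @ 2: {1,2,5,6}
'a' @ 3: {3,4,7}  (accept∈set)
'c' @ 4: {1,2,5,6}
'a' @ 5: {3,4,7}  (accept∈set)
after full input: {3,4,7}  (accept=7 in)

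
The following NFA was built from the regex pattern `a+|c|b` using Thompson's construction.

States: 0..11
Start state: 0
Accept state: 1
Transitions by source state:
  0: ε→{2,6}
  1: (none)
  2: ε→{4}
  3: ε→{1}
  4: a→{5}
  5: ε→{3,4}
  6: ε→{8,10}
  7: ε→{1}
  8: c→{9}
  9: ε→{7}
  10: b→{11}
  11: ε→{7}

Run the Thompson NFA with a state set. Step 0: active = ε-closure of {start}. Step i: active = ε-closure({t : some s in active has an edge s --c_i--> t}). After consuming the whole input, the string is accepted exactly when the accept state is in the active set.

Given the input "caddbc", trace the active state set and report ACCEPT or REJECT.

S₀ = ε-closure({0}) = {0,2,4,6,8,10}
'c' @ 1: {1,7,9}  [accepting]
'a' @ 2: {}  — state set empty
rest 'ddbc' ignored (set empty)
after full input: {}  (accept=1 not in)

Answer: REJECT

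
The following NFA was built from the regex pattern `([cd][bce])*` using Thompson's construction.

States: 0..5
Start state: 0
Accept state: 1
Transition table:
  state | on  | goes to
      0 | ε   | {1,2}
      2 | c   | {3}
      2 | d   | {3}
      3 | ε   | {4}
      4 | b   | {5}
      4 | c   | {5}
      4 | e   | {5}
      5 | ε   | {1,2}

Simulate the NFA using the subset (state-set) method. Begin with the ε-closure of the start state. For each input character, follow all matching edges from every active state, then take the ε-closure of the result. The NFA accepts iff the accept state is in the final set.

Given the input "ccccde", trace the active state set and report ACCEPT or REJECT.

Answer: ACCEPT

Steps:
initial (ε-close {0}): {0,1,2}
'c' @ 1: {3,4}
'c' @ 2: {1,2,5}  ✓accept
'c' @ 3: {3,4}
'c' @ 4: {1,2,5}  ✓accept
'd' @ 5: {3,4}
'e' @ 6: {1,2,5}  ✓accept
end set {1,2,5} — state 1 in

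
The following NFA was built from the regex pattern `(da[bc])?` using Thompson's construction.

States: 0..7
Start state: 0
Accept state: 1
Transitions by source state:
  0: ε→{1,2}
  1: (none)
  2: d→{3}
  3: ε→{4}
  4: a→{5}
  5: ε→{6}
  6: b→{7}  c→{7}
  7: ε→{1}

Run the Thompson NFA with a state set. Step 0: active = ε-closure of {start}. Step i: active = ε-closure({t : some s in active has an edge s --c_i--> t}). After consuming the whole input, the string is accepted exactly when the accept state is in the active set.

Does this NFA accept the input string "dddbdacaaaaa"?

Answer: REJECT

Trace:
initial (ε-close {0}): {0,1,2}
'd' @ 1: {3,4}
'd' @ 2: {}  — state set empty
rest 'dbdacaaaaa' ignored (set empty)
end set {} — state 1 not in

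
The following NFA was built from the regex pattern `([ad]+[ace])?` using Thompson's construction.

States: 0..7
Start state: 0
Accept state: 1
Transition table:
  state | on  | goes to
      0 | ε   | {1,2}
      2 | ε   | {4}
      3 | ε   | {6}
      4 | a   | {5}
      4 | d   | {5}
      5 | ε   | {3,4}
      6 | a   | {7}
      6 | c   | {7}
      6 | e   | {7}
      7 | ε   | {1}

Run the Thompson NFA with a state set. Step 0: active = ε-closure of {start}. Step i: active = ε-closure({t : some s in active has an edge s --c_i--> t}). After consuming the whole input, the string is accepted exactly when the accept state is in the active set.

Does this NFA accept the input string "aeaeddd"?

start: ε-closure({0}) = {0,1,2,4}
'a' @ 1: {3,4,5,6}
'e' @ 2: {1,7}  [accepting]
'a' @ 3: {}  — no active states
rest 'eddd' ignored (set empty)
final: {}; accept 1 not in set

Answer: REJECT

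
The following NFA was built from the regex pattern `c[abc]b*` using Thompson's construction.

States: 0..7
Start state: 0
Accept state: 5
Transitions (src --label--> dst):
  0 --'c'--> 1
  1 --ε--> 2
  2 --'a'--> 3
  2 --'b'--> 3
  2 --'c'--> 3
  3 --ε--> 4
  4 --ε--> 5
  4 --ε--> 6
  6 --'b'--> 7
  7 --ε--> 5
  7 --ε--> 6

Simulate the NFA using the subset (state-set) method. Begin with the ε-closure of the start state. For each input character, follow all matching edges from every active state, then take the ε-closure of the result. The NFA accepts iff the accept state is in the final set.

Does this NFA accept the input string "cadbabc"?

Answer: REJECT

Steps:
initial (ε-close {0}): {0}
'c' @ 1: {1,2}
'a' @ 2: {3,4,5,6}  [accepting]
'd' @ 3: {}  — state set empty
rest 'babc' ignored (set empty)
final: {}; accept 5 not in set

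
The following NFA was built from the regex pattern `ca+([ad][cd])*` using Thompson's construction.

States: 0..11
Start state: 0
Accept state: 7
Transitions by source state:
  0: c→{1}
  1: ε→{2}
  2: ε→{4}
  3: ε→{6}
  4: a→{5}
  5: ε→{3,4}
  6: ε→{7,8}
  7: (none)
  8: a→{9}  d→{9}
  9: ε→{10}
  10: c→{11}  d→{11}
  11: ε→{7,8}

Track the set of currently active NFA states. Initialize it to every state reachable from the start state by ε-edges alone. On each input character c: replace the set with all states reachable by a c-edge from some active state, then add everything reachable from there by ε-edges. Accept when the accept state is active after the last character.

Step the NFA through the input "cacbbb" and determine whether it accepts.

initial (ε-close {0}): {0}
'c' @ 1: {1,2,4}
'a' @ 2: {3,4,5,6,7,8}  ✓accept
'c' @ 3: {}  — no active states
rest 'bbb' ignored (set empty)
end set {} — state 7 not in

Answer: REJECT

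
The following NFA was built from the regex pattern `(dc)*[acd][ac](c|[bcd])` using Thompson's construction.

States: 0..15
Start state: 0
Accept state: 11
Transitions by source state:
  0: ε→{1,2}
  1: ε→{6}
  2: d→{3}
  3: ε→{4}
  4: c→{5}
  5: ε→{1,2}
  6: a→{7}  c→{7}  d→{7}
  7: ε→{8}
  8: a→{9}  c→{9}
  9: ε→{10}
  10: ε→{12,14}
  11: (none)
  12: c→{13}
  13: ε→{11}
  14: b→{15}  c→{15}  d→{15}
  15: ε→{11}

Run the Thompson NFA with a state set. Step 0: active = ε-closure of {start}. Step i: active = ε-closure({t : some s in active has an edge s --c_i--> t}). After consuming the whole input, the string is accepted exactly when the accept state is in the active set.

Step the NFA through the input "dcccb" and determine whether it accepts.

Answer: ACCEPT

Steps:
S₀ = ε-closure({0}) = {0,1,2,6}
'd' @ 1: {3,4,7,8}
'c' @ 2: {1,2,5,6,9,10,12,14}
'c' @ 3: {7,8,11,13,15}  ✓accept
'c' @ 4: {9,10,12,14}
'b' @ 5: {11,15}  ✓accept
final: {11,15}; accept 11 in set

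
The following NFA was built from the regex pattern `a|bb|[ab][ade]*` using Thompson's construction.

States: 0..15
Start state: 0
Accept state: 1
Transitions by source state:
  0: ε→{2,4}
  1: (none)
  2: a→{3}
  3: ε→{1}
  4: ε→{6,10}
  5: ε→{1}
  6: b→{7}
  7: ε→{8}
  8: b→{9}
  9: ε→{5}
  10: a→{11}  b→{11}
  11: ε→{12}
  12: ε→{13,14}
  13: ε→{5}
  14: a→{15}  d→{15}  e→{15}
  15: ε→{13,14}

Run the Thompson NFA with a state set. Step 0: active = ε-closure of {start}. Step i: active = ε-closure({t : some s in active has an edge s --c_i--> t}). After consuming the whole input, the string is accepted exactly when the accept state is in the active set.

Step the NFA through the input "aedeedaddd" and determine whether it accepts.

S₀ = ε-closure({0}) = {0,2,4,6,10}
'a' @ 1: {1,3,5,11,12,13,14}  ✓accept
'e' @ 2: {1,5,13,14,15}  ✓accept
'd' @ 3: {1,5,13,14,15}  ✓accept
'e' @ 4: {1,5,13,14,15}  ✓accept
'e' @ 5: {1,5,13,14,15}  ✓accept
'd' @ 6: {1,5,13,14,15}  ✓accept
'a' @ 7: {1,5,13,14,15}  ✓accept
'd' @ 8: {1,5,13,14,15}  ✓accept
'd' @ 9: {1,5,13,14,15}  ✓accept
'd' @ 10: {1,5,13,14,15}  ✓accept
final: {1,5,13,14,15}; accept 1 in set

Answer: ACCEPT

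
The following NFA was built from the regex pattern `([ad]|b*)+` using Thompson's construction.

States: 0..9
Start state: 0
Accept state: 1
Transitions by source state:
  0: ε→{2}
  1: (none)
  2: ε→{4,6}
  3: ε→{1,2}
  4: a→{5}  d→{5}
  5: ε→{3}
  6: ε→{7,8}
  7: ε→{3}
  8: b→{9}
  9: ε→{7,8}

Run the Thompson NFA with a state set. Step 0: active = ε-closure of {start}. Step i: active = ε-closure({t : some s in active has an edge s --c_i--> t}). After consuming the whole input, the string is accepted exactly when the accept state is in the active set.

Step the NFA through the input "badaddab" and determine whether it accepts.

start: ε-closure({0}) = {0,1,2,3,4,6,7,8}
'b' @ 1: {1,2,3,4,6,7,8,9}  ✓accept
'a' @ 2: {1,2,3,4,5,6,7,8}  ✓accept
'd' @ 3: {1,2,3,4,5,6,7,8}  ✓accept
'a' @ 4: {1,2,3,4,5,6,7,8}  ✓accept
'd' @ 5: {1,2,3,4,5,6,7,8}  ✓accept
'd' @ 6: {1,2,3,4,5,6,7,8}  ✓accept
'a' @ 7: {1,2,3,4,5,6,7,8}  ✓accept
'b' @ 8: {1,2,3,4,6,7,8,9}  ✓accept
final: {1,2,3,4,6,7,8,9}; accept 1 in set

Answer: ACCEPT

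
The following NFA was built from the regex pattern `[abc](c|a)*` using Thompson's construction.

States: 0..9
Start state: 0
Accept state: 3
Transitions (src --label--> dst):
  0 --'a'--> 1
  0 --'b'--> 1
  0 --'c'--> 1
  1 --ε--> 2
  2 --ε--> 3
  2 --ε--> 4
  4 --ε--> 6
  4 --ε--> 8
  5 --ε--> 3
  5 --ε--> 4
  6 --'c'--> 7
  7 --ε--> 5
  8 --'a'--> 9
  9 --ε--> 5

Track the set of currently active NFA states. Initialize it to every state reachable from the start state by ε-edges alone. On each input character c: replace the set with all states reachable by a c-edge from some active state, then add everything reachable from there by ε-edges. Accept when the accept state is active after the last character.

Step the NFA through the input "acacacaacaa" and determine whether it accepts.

Answer: ACCEPT

Derivation:
initial (ε-close {0}): {0}
'a' @ 1: {1,2,3,4,6,8}  ✓accept
'c' @ 2: {3,4,5,6,7,8}  ✓accept
'a' @ 3: {3,4,5,6,8,9}  ✓accept
'c' @ 4: {3,4,5,6,7,8}  ✓accept
'a' @ 5: {3,4,5,6,8,9}  ✓accept
'c' @ 6: {3,4,5,6,7,8}  ✓accept
'a' @ 7: {3,4,5,6,8,9}  ✓accept
'a' @ 8: {3,4,5,6,8,9}  ✓accept
'c' @ 9: {3,4,5,6,7,8}  ✓accept
'a' @ 10: {3,4,5,6,8,9}  ✓accept
'a' @ 11: {3,4,5,6,8,9}  ✓accept
after full input: {3,4,5,6,8,9}  (accept=3 in)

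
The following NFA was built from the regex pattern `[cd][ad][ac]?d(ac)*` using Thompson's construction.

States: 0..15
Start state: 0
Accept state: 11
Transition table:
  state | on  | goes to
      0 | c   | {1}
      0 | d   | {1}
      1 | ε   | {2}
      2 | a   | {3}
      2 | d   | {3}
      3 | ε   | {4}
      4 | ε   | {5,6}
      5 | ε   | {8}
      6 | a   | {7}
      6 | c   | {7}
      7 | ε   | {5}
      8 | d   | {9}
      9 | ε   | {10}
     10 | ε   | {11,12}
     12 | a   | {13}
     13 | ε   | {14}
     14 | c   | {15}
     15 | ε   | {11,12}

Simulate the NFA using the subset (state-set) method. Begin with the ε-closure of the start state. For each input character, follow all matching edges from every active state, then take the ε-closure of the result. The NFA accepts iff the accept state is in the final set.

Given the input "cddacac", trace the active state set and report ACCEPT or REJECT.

S₀ = ε-closure({0}) = {0}
'c' @ 1: {1,2}
'd' @ 2: {3,4,5,6,8}
'd' @ 3: {9,10,11,12}  (accept∈set)
'a' @ 4: {13,14}
'c' @ 5: {11,12,15}  (accept∈set)
'a' @ 6: {13,14}
'c' @ 7: {11,12,15}  (accept∈set)
end set {11,12,15} — state 11 in

Answer: ACCEPT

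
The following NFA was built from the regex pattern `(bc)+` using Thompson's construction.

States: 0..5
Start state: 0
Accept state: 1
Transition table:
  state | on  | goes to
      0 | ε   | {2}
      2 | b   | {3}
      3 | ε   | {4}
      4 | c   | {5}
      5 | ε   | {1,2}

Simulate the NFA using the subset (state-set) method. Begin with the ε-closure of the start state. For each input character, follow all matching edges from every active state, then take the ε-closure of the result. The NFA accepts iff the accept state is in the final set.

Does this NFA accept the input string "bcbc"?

S₀ = ε-closure({0}) = {0,2}
'b' @ 1: {3,4}
'c' @ 2: {1,2,5}  ✓accept
'b' @ 3: {3,4}
'c' @ 4: {1,2,5}  ✓accept
end set {1,2,5} — state 1 in

Answer: ACCEPT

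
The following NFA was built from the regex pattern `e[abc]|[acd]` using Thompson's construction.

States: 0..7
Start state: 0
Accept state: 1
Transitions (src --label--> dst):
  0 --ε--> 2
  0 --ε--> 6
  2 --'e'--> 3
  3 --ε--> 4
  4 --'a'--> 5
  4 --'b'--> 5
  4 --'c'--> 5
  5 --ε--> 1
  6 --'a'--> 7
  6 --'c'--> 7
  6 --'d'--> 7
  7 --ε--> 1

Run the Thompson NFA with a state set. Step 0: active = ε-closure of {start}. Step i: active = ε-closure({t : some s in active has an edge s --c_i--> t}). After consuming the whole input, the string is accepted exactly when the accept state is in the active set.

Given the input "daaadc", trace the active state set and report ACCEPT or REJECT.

start: ε-closure({0}) = {0,2,6}
'd' @ 1: {1,7}  ✓accept
'a' @ 2: {}  — no active states
rest 'aadc' ignored (set empty)
end set {} — state 1 not in

Answer: REJECT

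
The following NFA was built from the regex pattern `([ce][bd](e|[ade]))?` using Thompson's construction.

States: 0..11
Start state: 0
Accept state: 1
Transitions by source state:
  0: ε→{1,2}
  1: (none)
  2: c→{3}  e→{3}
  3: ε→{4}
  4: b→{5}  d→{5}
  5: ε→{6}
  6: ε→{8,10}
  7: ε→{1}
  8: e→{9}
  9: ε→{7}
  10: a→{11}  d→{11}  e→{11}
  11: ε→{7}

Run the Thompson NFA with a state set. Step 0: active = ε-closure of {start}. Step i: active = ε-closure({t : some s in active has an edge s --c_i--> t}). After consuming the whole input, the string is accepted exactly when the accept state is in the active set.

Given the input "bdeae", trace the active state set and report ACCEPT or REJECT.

Answer: REJECT

Derivation:
S₀ = ε-closure({0}) = {0,1,2}
'b' @ 1: {}  — no active states
rest 'deae' ignored (set empty)
final: {}; accept 1 not in set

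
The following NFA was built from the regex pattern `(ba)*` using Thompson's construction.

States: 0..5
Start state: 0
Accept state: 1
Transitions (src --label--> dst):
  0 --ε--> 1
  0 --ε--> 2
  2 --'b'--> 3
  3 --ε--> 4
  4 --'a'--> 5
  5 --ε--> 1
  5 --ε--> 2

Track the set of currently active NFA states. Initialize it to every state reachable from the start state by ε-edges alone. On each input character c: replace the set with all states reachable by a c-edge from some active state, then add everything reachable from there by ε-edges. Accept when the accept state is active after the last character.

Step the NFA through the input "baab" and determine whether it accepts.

Answer: REJECT

Steps:
initial (ε-close {0}): {0,1,2}
'b' @ 1: {3,4}
'a' @ 2: {1,2,5}  ✓accept
'a' @ 3: {}  — state set empty
rest 'b' ignored (set empty)
end set {} — state 1 not in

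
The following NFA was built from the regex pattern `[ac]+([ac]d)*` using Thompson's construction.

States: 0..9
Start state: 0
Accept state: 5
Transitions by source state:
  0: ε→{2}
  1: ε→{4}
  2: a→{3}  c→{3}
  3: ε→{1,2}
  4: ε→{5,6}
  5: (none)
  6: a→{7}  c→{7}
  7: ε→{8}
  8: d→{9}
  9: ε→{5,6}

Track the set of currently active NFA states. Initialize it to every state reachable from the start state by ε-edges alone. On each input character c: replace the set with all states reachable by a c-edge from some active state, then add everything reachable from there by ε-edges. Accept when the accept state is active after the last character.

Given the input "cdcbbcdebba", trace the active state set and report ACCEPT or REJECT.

Answer: REJECT

Trace:
initial (ε-close {0}): {0,2}
'c' @ 1: {1,2,3,4,5,6}  (accept∈set)
'd' @ 2: {}  — state set empty
rest 'cbbcdebba' ignored (set empty)
after full input: {}  (accept=5 not in)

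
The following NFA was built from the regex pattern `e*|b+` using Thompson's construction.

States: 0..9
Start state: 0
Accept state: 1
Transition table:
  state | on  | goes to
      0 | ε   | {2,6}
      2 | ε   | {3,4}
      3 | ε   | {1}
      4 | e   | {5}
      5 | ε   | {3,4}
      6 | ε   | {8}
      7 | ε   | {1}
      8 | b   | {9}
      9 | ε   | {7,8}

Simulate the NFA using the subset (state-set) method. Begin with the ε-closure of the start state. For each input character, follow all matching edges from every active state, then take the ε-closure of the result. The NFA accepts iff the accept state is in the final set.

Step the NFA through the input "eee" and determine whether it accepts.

Answer: ACCEPT

Trace:
S₀ = ε-closure({0}) = {0,1,2,3,4,6,8}
'e' @ 1: {1,3,4,5}  (accept∈set)
'e' @ 2: {1,3,4,5}  (accept∈set)
'e' @ 3: {1,3,4,5}  (accept∈set)
after full input: {1,3,4,5}  (accept=1 in)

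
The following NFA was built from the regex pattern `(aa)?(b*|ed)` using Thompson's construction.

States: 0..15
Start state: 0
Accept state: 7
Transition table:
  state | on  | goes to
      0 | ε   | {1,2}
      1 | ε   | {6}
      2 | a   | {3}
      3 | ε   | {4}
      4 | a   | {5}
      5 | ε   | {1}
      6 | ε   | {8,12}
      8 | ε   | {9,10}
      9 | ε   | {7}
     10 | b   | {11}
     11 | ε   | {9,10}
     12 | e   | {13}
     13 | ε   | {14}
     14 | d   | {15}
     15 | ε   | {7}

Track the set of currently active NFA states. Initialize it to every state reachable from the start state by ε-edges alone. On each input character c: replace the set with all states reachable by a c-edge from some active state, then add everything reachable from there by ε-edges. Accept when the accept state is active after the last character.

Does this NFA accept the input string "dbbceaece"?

Answer: REJECT

Steps:
initial (ε-close {0}): {0,1,2,6,7,8,9,10,12}
'd' @ 1: {}  — state set empty
rest 'bbceaece' ignored (set empty)
end set {} — state 7 not in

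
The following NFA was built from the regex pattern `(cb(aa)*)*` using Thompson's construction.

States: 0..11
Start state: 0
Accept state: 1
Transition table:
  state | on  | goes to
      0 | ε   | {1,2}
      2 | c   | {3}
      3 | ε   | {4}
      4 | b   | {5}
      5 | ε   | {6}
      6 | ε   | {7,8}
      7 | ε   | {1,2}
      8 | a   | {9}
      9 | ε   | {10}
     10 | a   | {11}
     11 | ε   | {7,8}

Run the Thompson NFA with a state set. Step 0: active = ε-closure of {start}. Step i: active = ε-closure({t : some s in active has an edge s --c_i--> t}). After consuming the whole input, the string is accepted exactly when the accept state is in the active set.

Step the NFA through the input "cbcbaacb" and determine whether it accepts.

Answer: ACCEPT

Trace:
start: ε-closure({0}) = {0,1,2}
'c' @ 1: {3,4}
'b' @ 2: {1,2,5,6,7,8}  (accept∈set)
'c' @ 3: {3,4}
'b' @ 4: {1,2,5,6,7,8}  (accept∈set)
'a' @ 5: {9,10}
'a' @ 6: {1,2,7,8,11}  (accept∈set)
'c' @ 7: {3,4}
'b' @ 8: {1,2,5,6,7,8}  (accept∈set)
after full input: {1,2,5,6,7,8}  (accept=1 in)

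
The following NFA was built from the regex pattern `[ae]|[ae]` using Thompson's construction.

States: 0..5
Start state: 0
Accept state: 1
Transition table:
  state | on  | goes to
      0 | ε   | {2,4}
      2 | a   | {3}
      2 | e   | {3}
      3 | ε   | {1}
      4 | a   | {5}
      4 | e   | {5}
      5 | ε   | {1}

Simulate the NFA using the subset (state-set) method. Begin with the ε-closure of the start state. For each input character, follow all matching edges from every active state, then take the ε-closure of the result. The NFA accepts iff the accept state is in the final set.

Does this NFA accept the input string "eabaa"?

Answer: REJECT

Steps:
start: ε-closure({0}) = {0,2,4}
'e' @ 1: {1,3,5}  (accept∈set)
'a' @ 2: {}  — no active states
rest 'baa' ignored (set empty)
end set {} — state 1 not in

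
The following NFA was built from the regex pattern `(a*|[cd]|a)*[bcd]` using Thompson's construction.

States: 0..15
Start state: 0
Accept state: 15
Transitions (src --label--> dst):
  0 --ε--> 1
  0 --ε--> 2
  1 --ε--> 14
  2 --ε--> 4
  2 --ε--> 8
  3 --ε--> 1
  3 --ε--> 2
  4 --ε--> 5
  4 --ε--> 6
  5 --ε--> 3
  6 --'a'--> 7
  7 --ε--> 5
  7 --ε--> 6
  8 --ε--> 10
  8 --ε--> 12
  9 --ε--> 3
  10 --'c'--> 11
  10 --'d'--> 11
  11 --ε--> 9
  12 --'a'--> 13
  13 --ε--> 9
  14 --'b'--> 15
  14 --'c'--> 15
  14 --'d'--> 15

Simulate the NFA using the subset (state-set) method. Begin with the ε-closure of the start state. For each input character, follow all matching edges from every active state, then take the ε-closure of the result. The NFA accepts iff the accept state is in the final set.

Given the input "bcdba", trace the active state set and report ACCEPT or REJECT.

Answer: REJECT

Derivation:
initial (ε-close {0}): {0,1,2,3,4,5,6,8,10,12,14}
'b' @ 1: {15}  ✓accept
'c' @ 2: {}  — state set empty
rest 'dba' ignored (set empty)
final: {}; accept 15 not in set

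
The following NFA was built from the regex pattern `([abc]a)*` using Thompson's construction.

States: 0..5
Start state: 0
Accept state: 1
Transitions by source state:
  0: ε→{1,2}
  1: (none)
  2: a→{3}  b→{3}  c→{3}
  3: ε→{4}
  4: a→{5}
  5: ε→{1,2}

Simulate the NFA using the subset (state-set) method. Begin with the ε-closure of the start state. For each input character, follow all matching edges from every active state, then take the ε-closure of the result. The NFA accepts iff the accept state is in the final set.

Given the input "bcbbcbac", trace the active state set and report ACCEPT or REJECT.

Answer: REJECT

Trace:
S₀ = ε-closure({0}) = {0,1,2}
'b' @ 1: {3,4}
'c' @ 2: {}  — no active states
rest 'bbcbac' ignored (set empty)
final: {}; accept 1 not in set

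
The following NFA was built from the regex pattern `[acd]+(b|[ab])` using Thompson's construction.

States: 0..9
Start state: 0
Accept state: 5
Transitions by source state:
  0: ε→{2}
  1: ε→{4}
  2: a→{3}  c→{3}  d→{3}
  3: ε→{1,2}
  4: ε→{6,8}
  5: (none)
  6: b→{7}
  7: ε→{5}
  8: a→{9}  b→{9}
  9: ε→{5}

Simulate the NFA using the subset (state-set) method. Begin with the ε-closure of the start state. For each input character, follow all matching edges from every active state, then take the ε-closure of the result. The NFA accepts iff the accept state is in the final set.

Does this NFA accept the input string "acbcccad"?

Answer: REJECT

Derivation:
S₀ = ε-closure({0}) = {0,2}
'a' @ 1: {1,2,3,4,6,8}
'c' @ 2: {1,2,3,4,6,8}
'b' @ 3: {5,7,9}  (accept∈set)
'c' @ 4: {}  — dead — no transitions
rest 'ccad' ignored (set empty)
end set {} — state 5 not in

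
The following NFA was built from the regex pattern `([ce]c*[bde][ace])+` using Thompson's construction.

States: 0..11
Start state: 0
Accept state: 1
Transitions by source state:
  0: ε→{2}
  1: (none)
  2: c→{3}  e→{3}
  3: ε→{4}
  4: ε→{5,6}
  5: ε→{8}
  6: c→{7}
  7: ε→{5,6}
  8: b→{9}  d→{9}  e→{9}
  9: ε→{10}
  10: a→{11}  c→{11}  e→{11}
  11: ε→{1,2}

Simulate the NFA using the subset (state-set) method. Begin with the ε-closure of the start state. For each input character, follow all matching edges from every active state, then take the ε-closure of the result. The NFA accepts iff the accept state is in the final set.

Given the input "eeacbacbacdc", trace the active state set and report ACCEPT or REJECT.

Answer: ACCEPT

Trace:
start: ε-closure({0}) = {0,2}
'e' @ 1: {3,4,5,6,8}
'e' @ 2: {9,10}
'a' @ 3: {1,2,11}  [accepting]
'c' @ 4: {3,4,5,6,8}
'b' @ 5: {9,10}
'a' @ 6: {1,2,11}  [accepting]
'c' @ 7: {3,4,5,6,8}
'b' @ 8: {9,10}
'a' @ 9: {1,2,11}  [accepting]
'c' @ 10: {3,4,5,6,8}
'd' @ 11: {9,10}
'c' @ 12: {1,2,11}  [accepting]
end set {1,2,11} — state 1 in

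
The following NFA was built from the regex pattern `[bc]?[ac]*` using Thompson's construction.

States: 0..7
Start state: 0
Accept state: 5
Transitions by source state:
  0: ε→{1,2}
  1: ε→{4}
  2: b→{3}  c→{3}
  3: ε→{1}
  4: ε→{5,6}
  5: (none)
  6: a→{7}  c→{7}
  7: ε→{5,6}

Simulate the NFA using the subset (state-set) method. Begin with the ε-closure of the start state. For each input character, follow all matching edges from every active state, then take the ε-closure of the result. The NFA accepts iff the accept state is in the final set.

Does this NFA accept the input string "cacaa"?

initial (ε-close {0}): {0,1,2,4,5,6}
'c' @ 1: {1,3,4,5,6,7}  (accept∈set)
'a' @ 2: {5,6,7}  (accept∈set)
'c' @ 3: {5,6,7}  (accept∈set)
'a' @ 4: {5,6,7}  (accept∈set)
'a' @ 5: {5,6,7}  (accept∈set)
end set {5,6,7} — state 5 in

Answer: ACCEPT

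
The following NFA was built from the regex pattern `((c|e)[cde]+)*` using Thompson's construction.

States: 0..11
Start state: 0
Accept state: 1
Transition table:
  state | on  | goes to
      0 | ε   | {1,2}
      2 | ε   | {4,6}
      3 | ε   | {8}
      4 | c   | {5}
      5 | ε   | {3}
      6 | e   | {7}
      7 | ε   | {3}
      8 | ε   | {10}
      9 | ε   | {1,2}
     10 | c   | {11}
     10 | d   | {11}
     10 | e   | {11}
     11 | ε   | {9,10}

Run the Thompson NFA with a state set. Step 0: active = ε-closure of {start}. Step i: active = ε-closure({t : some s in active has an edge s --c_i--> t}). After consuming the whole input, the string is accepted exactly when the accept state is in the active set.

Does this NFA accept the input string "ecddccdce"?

start: ε-closure({0}) = {0,1,2,4,6}
'e' @ 1: {3,7,8,10}
'c' @ 2: {1,2,4,6,9,10,11}  ✓accept
'd' @ 3: {1,2,4,6,9,10,11}  ✓accept
'd' @ 4: {1,2,4,6,9,10,11}  ✓accept
'c' @ 5: {1,2,3,4,5,6,8,9,10,11}  ✓accept
'c' @ 6: {1,2,3,4,5,6,8,9,10,11}  ✓accept
'd' @ 7: {1,2,4,6,9,10,11}  ✓accept
'c' @ 8: {1,2,3,4,5,6,8,9,10,11}  ✓accept
'e' @ 9: {1,2,3,4,6,7,8,9,10,11}  ✓accept
after full input: {1,2,3,4,6,7,8,9,10,11}  (accept=1 in)

Answer: ACCEPT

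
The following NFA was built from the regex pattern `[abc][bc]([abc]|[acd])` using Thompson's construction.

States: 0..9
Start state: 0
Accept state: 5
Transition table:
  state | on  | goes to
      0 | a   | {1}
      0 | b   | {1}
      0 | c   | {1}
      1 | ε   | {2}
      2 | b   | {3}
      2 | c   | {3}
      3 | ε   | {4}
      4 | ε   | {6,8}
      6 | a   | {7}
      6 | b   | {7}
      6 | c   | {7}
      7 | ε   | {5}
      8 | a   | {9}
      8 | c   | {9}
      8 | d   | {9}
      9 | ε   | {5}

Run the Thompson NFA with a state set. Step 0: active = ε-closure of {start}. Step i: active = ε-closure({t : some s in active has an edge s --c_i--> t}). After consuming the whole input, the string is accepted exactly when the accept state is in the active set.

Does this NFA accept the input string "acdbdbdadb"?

initial (ε-close {0}): {0}
'a' @ 1: {1,2}
'c' @ 2: {3,4,6,8}
'd' @ 3: {5,9}  ✓accept
'b' @ 4: {}  — dead — no transitions
rest 'dbdadb' ignored (set empty)
final: {}; accept 5 not in set

Answer: REJECT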